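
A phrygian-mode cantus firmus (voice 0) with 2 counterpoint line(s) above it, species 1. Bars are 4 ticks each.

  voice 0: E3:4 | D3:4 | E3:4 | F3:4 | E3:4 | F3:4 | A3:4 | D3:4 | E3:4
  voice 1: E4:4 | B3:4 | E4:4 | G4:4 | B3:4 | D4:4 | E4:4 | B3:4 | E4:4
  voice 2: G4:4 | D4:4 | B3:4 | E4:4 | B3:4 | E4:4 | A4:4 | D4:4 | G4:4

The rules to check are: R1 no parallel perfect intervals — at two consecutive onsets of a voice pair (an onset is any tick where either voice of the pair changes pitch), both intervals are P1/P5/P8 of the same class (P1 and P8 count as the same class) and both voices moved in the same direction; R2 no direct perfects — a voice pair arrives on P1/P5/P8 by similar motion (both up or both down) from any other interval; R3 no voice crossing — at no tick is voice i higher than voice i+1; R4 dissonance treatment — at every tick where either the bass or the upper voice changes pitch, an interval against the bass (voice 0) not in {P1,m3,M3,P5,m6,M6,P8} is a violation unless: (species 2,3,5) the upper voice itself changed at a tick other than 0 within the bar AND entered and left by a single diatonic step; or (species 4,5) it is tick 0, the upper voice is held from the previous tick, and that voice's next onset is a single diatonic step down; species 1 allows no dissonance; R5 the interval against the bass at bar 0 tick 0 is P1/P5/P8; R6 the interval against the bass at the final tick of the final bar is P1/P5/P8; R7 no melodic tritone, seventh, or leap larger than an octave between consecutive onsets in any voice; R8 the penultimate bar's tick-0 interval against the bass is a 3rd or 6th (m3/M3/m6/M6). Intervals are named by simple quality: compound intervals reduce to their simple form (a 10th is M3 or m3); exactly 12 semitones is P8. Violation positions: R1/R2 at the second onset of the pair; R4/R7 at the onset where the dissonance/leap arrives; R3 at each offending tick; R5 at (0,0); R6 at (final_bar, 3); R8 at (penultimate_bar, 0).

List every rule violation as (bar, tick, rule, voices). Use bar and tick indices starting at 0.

(0, 0, R5, (0, 2))
(1, 0, R2, (0, 2))
(2, 0, R2, (0, 1))
(2, 0, R3, (1, 2))
(2, 1, R3, (1, 2))
(2, 2, R3, (1, 2))
(2, 3, R3, (1, 2))
(3, 0, R3, (1, 2))
(3, 0, R4, (0, 1))
(3, 0, R4, (0, 2))
(3, 1, R3, (1, 2))
(3, 2, R3, (1, 2))
(3, 3, R3, (1, 2))
(4, 0, R2, (0, 1))
(4, 0, R2, (0, 2))
(4, 0, R2, (1, 2))
(5, 0, R4, (0, 2))
(6, 0, R2, (0, 1))
(6, 0, R2, (0, 2))
(7, 0, R1, (0, 2))
(7, 0, R8, (0, 2))
(8, 0, R2, (0, 1))
(8, 3, R6, (0, 2))

bar 0: v0=E3 v1=E4 v2=G4 downbeat m3
bar 1: v0=D3 v1=B3 v2=D4 downbeat P8
bar 2: v0=E3 v1=E4 v2=B3 downbeat P5
bar 3: v0=F3 v1=G4 v2=E4 downbeat M7
bar 4: v0=E3 v1=B3 v2=B3 downbeat P5
bar 5: v0=F3 v1=D4 v2=E4 downbeat M7
bar 6: v0=A3 v1=E4 v2=A4 downbeat P8
bar 7: v0=D3 v1=B3 v2=D4 downbeat P8
bar 8: v0=E3 v1=E4 v2=G4 downbeat m3
  -> R5 @ bar 0 tick 0 v(0, 2): opens on m3
  -> R2 @ bar 1 tick 0 v(0, 2): E3/G4 m3 -> D3/D4 P8 similar
  -> R2 @ bar 2 tick 0 v(0, 1): D3/B3 M6 -> E3/E4 P8 similar
  -> R3 @ bar 2 tick 0 v(1, 2): E4 above B3
  -> R3 @ bar 2 tick 1 v(1, 2): E4 above B3
  -> R3 @ bar 2 tick 2 v(1, 2): E4 above B3
  -> R3 @ bar 2 tick 3 v(1, 2): E4 above B3
  -> R3 @ bar 3 tick 0 v(1, 2): G4 above E4
  -> R4 @ bar 3 tick 0 v(0, 1): F3/G4 M2 untreated
  -> R4 @ bar 3 tick 0 v(0, 2): F3/E4 M7 untreated
  -> R3 @ bar 3 tick 1 v(1, 2): G4 above E4
  -> R3 @ bar 3 tick 2 v(1, 2): G4 above E4
  -> R3 @ bar 3 tick 3 v(1, 2): G4 above E4
  -> R2 @ bar 4 tick 0 v(0, 1): F3/G4 M2 -> E3/B3 P5 similar
  -> R2 @ bar 4 tick 0 v(0, 2): F3/E4 M7 -> E3/B3 P5 similar
  -> R2 @ bar 4 tick 0 v(1, 2): G4/E4 m3 -> B3/B3 P1 similar
  -> R4 @ bar 5 tick 0 v(0, 2): F3/E4 M7 untreated
  -> R2 @ bar 6 tick 0 v(0, 1): F3/D4 M6 -> A3/E4 P5 similar
  -> R2 @ bar 6 tick 0 v(0, 2): F3/E4 M7 -> A3/A4 P8 similar
  -> R1 @ bar 7 tick 0 v(0, 2): A3/A4 P8 -> D3/D4 P8 similar
  -> R8 @ bar 7 tick 0 v(0, 2): penult P8 not 3rd/6th
  -> R2 @ bar 8 tick 0 v(0, 1): D3/B3 M6 -> E3/E4 P8 similar
  -> R6 @ bar 8 tick 3 v(0, 2): closes on m3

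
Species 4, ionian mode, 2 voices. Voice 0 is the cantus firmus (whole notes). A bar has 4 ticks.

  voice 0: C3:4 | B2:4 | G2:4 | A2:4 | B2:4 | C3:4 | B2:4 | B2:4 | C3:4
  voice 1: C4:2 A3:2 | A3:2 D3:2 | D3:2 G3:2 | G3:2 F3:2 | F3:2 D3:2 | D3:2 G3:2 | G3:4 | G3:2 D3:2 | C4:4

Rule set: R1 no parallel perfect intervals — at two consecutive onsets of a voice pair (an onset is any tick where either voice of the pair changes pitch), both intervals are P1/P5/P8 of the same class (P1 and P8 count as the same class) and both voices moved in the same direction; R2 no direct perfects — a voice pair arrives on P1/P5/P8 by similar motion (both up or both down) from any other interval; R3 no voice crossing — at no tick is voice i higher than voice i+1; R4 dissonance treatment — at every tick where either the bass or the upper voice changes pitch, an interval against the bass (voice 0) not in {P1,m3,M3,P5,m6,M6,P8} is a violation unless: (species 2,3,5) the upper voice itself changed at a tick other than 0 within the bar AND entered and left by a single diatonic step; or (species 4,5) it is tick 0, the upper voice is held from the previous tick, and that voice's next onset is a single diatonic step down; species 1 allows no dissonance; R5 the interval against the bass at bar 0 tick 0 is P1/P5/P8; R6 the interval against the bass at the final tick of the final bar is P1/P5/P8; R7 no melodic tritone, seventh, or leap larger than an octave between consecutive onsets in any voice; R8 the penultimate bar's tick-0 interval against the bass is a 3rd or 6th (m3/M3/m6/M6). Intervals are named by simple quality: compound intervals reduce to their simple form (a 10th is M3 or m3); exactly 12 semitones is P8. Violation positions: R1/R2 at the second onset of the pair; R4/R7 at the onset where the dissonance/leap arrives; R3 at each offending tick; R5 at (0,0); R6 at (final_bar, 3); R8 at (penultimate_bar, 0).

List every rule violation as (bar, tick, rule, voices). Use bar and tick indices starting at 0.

(1, 0, R4, (0, 1))
(4, 0, R4, (0, 1))
(5, 0, R4, (0, 1))
(8, 0, R2, (0, 1))
(8, 0, R7, (1,))

bar 0: v0=C3 v1=C4 downbeat P8
bar 1: v0=B2 v1=A3 downbeat m7
bar 2: v0=G2 v1=D3 downbeat P5
bar 3: v0=A2 v1=G3 downbeat m7
bar 4: v0=B2 v1=F3 downbeat TT
bar 5: v0=C3 v1=D3 downbeat M2
bar 6: v0=B2 v1=G3 downbeat m6
bar 7: v0=B2 v1=G3 downbeat m6
bar 8: v0=C3 v1=C4 downbeat P8
  -> R4 @ bar 1 tick 0 v(0, 1): B2/A3 m7 untreated
  -> R4 @ bar 4 tick 0 v(0, 1): B2/F3 TT untreated
  -> R4 @ bar 5 tick 0 v(0, 1): C3/D3 M2 untreated
  -> R2 @ bar 8 tick 0 v(0, 1): B2/D3 m3 -> C3/C4 P8 similar
  -> R7 @ bar 8 tick 0 v(1,): D3->C4 leap 10st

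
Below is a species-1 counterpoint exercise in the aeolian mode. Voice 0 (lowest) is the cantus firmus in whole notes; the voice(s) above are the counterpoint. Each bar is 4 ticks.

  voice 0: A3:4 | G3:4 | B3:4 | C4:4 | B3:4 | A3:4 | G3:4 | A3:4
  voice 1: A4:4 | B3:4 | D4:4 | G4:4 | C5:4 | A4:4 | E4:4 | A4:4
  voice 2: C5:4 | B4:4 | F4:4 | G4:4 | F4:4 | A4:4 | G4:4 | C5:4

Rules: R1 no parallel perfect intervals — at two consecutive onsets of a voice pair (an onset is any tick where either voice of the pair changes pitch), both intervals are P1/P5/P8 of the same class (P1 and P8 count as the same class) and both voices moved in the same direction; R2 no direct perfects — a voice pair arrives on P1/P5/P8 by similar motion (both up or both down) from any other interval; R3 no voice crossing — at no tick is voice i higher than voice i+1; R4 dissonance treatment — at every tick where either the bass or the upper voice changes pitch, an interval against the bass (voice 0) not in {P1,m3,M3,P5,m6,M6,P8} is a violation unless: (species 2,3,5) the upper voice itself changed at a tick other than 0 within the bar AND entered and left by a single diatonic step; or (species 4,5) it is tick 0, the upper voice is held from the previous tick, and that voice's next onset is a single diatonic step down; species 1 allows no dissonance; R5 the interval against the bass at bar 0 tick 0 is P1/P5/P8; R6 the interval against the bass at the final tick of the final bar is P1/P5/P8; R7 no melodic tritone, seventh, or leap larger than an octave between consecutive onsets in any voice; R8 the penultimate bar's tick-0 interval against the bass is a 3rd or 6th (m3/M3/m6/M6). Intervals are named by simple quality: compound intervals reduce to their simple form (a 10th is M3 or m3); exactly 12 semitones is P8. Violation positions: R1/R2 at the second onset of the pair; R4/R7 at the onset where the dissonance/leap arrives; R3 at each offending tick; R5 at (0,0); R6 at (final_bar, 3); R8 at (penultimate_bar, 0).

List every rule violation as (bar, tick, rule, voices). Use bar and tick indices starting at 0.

bar 0: v0=A3 v1=A4 v2=C5 downbeat m3
bar 1: v0=G3 v1=B3 v2=B4 downbeat M3
bar 2: v0=B3 v1=D4 v2=F4 downbeat TT
bar 3: v0=C4 v1=G4 v2=G4 downbeat P5
bar 4: v0=B3 v1=C5 v2=F4 downbeat TT
bar 5: v0=A3 v1=A4 v2=A4 downbeat P8
bar 6: v0=G3 v1=E4 v2=G4 downbeat P8
bar 7: v0=A3 v1=A4 v2=C5 downbeat m3
  -> R5 @ bar 0 tick 0 v(0, 2): opens on m3
  -> R2 @ bar 1 tick 0 v(1, 2): A4/C5 m3 -> B3/B4 P8 similar
  -> R7 @ bar 1 tick 0 v(1,): A4->B3 leap 10st
  -> R4 @ bar 2 tick 0 v(0, 2): B3/F4 TT untreated
  -> R7 @ bar 2 tick 0 v(2,): B4->F4 leap 6st
  -> R2 @ bar 3 tick 0 v(0, 1): B3/D4 m3 -> C4/G4 P5 similar
  -> R2 @ bar 3 tick 0 v(0, 2): B3/F4 TT -> C4/G4 P5 similar
  -> R2 @ bar 3 tick 0 v(1, 2): D4/F4 m3 -> G4/G4 P1 similar
  -> R3 @ bar 4 tick 0 v(1, 2): C5 above F4
  -> R4 @ bar 4 tick 0 v(0, 1): B3/C5 m2 untreated
  -> R4 @ bar 4 tick 0 v(0, 2): B3/F4 TT untreated
  -> R3 @ bar 4 tick 1 v(1, 2): C5 above F4
  -> R3 @ bar 4 tick 2 v(1, 2): C5 above F4
  -> R3 @ bar 4 tick 3 v(1, 2): C5 above F4
  -> R2 @ bar 5 tick 0 v(0, 1): B3/C5 m2 -> A3/A4 P8 similar
  -> R1 @ bar 6 tick 0 v(0, 2): A3/A4 P8 -> G3/G4 P8 similar
  -> R8 @ bar 6 tick 0 v(0, 2): penult P8 not 3rd/6th
  -> R2 @ bar 7 tick 0 v(0, 1): G3/E4 M6 -> A3/A4 P8 similar
  -> R6 @ bar 7 tick 3 v(0, 2): closes on m3

(0, 0, R5, (0, 2))
(1, 0, R2, (1, 2))
(1, 0, R7, (1,))
(2, 0, R4, (0, 2))
(2, 0, R7, (2,))
(3, 0, R2, (0, 1))
(3, 0, R2, (0, 2))
(3, 0, R2, (1, 2))
(4, 0, R3, (1, 2))
(4, 0, R4, (0, 1))
(4, 0, R4, (0, 2))
(4, 1, R3, (1, 2))
(4, 2, R3, (1, 2))
(4, 3, R3, (1, 2))
(5, 0, R2, (0, 1))
(6, 0, R1, (0, 2))
(6, 0, R8, (0, 2))
(7, 0, R2, (0, 1))
(7, 3, R6, (0, 2))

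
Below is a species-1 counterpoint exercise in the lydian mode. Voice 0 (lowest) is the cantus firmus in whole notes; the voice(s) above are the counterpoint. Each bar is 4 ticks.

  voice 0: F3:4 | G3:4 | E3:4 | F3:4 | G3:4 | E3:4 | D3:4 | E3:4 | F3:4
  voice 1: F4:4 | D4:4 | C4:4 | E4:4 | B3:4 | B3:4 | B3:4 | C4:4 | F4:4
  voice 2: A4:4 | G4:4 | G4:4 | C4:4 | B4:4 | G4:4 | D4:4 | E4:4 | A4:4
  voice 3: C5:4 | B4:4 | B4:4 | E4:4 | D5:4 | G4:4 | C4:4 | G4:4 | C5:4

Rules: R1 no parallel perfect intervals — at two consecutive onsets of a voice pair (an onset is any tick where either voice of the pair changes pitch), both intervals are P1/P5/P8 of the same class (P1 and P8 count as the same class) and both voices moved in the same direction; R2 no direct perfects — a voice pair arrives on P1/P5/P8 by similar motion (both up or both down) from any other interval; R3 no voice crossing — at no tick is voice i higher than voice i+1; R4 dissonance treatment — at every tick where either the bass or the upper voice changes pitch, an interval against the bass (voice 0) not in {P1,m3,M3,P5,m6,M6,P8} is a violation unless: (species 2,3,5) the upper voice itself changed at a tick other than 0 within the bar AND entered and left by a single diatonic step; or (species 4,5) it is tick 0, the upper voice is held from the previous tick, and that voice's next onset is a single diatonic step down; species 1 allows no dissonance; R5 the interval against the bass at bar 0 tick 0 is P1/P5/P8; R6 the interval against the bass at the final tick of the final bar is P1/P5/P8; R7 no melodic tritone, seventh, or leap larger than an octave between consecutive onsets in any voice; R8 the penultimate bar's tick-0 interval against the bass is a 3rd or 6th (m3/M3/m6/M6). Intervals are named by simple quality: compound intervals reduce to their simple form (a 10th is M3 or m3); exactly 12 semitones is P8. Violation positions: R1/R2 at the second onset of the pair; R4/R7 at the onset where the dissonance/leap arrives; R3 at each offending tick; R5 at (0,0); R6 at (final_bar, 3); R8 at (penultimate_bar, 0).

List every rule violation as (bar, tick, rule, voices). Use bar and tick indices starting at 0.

(0, 0, R5, (0, 2))
(3, 0, R3, (1, 2))
(3, 0, R4, (0, 1))
(3, 0, R4, (0, 3))
(3, 1, R3, (1, 2))
(3, 2, R3, (1, 2))
(3, 3, R3, (1, 2))
(4, 0, R2, (0, 3))
(4, 0, R7, (2,))
(4, 0, R7, (3,))
(5, 0, R2, (2, 3))
(6, 0, R2, (0, 2))
(6, 0, R3, (2, 3))
(6, 0, R4, (0, 3))
(6, 1, R3, (2, 3))
(6, 2, R3, (2, 3))
(6, 3, R3, (2, 3))
(7, 0, R1, (0, 2))
(7, 0, R2, (1, 3))
(7, 0, R8, (0, 2))
(8, 0, R1, (1, 3))
(8, 0, R2, (0, 1))
(8, 0, R2, (0, 3))
(8, 3, R6, (0, 2))

bar 0: v0=F3 v1=F4 v2=A4 v3=C5 downbeat P5
bar 1: v0=G3 v1=D4 v2=G4 v3=B4 downbeat M3
bar 2: v0=E3 v1=C4 v2=G4 v3=B4 downbeat P5
bar 3: v0=F3 v1=E4 v2=C4 v3=E4 downbeat M7
bar 4: v0=G3 v1=B3 v2=B4 v3=D5 downbeat P5
bar 5: v0=E3 v1=B3 v2=G4 v3=G4 downbeat m3
bar 6: v0=D3 v1=B3 v2=D4 v3=C4 downbeat m7
bar 7: v0=E3 v1=C4 v2=E4 v3=G4 downbeat m3
bar 8: v0=F3 v1=F4 v2=A4 v3=C5 downbeat P5
  -> R5 @ bar 0 tick 0 v(0, 2): opens on M3
  -> R3 @ bar 3 tick 0 v(1, 2): E4 above C4
  -> R4 @ bar 3 tick 0 v(0, 1): F3/E4 M7 untreated
  -> R4 @ bar 3 tick 0 v(0, 3): F3/E4 M7 untreated
  -> R3 @ bar 3 tick 1 v(1, 2): E4 above C4
  -> R3 @ bar 3 tick 2 v(1, 2): E4 above C4
  -> R3 @ bar 3 tick 3 v(1, 2): E4 above C4
  -> R2 @ bar 4 tick 0 v(0, 3): F3/E4 M7 -> G3/D5 P5 similar
  -> R7 @ bar 4 tick 0 v(2,): C4->B4 leap 11st
  -> R7 @ bar 4 tick 0 v(3,): E4->D5 leap 10st
  -> R2 @ bar 5 tick 0 v(2, 3): B4/D5 m3 -> G4/G4 P1 similar
  -> R2 @ bar 6 tick 0 v(0, 2): E3/G4 m3 -> D3/D4 P8 similar
  -> R3 @ bar 6 tick 0 v(2, 3): D4 above C4
  -> R4 @ bar 6 tick 0 v(0, 3): D3/C4 m7 untreated
  -> R3 @ bar 6 tick 1 v(2, 3): D4 above C4
  -> R3 @ bar 6 tick 2 v(2, 3): D4 above C4
  -> R3 @ bar 6 tick 3 v(2, 3): D4 above C4
  -> R1 @ bar 7 tick 0 v(0, 2): D3/D4 P8 -> E3/E4 P8 similar
  -> R2 @ bar 7 tick 0 v(1, 3): B3/C4 m2 -> C4/G4 P5 similar
  -> R8 @ bar 7 tick 0 v(0, 2): penult P8 not 3rd/6th
  -> R1 @ bar 8 tick 0 v(1, 3): C4/G4 P5 -> F4/C5 P5 similar
  -> R2 @ bar 8 tick 0 v(0, 1): E3/C4 m6 -> F3/F4 P8 similar
  -> R2 @ bar 8 tick 0 v(0, 3): E3/G4 m3 -> F3/C5 P5 similar
  -> R6 @ bar 8 tick 3 v(0, 2): closes on M3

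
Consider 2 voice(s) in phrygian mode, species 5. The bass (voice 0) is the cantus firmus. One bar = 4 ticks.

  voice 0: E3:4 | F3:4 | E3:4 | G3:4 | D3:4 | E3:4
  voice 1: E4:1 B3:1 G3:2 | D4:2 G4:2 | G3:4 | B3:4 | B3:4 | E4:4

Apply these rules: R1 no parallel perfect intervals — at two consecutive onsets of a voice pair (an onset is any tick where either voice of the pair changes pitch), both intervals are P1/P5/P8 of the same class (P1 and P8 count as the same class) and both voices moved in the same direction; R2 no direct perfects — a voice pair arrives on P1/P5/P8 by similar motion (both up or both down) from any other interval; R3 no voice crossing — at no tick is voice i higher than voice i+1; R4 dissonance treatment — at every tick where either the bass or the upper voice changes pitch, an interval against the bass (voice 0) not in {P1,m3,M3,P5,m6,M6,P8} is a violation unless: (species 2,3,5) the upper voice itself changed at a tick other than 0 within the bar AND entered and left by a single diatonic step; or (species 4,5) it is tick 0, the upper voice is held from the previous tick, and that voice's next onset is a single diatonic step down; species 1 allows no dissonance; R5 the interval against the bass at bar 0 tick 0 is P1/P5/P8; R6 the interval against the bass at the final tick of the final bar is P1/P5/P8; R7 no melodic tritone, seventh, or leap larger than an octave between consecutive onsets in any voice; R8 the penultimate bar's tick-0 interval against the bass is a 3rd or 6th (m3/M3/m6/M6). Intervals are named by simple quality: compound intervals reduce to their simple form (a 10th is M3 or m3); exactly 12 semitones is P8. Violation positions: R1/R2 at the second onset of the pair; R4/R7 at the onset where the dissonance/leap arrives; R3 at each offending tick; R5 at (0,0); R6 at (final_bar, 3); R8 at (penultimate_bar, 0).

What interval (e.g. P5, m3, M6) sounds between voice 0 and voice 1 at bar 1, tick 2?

voice 0=F3 voice 1=G4 -> M2

M2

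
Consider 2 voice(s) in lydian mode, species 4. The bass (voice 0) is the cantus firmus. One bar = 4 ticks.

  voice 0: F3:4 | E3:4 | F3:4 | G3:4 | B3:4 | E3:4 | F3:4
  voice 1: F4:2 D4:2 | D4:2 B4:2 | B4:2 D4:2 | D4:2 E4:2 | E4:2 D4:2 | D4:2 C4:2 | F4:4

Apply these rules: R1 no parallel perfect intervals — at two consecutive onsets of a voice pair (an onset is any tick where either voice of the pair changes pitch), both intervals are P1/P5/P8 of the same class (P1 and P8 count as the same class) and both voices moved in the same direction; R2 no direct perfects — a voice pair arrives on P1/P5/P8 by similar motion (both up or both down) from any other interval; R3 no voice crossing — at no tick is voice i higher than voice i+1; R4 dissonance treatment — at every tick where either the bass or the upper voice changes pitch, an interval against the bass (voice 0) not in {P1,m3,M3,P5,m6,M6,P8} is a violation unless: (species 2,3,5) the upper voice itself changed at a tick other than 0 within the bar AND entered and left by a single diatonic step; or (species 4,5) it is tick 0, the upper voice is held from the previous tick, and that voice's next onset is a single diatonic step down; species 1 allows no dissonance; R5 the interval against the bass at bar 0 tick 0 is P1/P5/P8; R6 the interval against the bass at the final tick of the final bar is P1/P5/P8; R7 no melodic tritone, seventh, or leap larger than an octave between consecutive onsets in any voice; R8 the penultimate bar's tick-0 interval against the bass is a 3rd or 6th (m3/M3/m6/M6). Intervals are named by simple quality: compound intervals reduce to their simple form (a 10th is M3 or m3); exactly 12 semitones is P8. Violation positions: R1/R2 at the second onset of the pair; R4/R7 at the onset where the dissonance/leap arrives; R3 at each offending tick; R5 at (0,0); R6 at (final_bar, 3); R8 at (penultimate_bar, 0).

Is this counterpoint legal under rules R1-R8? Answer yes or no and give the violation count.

No (4 violations)

bar 0: v0=F3 v1=F4 (P8)
bar 1: v0=E3 v1=D4 (m7)
bar 2: v0=F3 v1=B4 (TT)
bar 3: v0=G3 v1=D4 (P5)
bar 4: v0=B3 v1=E4 (P4)
bar 5: v0=E3 v1=D4 (m7)
bar 6: v0=F3 v1=F4 (P8)
  R4 @ bar1.0: E3/D4 m7 untreated
  R4 @ bar2.0: F3/B4 TT untreated
  R8 @ bar5.0: penult m7 not 3rd/6th
  R2 @ bar6.0: E3/C4 m6 -> F3/F4 P8 similar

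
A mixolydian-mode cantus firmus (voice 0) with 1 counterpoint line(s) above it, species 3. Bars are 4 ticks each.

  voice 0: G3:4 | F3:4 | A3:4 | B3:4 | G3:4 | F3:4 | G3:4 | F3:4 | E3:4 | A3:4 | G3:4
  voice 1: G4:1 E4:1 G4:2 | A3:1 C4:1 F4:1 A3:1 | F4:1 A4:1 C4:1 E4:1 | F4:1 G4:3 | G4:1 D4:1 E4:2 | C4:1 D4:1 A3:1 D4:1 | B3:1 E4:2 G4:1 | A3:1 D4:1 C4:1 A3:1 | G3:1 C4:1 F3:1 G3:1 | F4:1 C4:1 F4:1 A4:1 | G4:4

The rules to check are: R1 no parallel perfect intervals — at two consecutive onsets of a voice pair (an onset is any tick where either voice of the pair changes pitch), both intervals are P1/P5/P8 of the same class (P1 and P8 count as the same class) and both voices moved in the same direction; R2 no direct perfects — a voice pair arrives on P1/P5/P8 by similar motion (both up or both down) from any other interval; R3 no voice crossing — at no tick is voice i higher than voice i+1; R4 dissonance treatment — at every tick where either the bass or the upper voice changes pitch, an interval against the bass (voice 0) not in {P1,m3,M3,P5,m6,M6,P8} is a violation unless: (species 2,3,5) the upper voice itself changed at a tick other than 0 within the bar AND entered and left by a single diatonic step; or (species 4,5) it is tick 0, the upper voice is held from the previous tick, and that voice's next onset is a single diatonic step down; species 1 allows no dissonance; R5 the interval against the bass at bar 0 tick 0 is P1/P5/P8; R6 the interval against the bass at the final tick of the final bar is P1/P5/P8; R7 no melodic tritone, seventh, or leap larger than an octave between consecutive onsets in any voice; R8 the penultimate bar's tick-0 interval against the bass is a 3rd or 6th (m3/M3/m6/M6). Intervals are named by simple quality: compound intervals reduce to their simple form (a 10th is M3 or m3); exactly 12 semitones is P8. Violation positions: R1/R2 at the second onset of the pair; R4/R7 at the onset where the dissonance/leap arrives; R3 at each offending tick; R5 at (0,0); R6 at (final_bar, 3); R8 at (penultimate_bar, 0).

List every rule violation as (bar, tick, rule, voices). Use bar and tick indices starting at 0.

(1, 0, R7, (1,))
(3, 0, R4, (0, 1))
(5, 0, R2, (0, 1))
(7, 0, R7, (1,))
(8, 2, R4, (0, 1))
(9, 0, R7, (1,))
(10, 0, R1, (0, 1))

bar 0: v0=G3 v1=G4 downbeat P8
bar 1: v0=F3 v1=A3 downbeat M3
bar 2: v0=A3 v1=F4 downbeat m6
bar 3: v0=B3 v1=F4 downbeat TT
bar 4: v0=G3 v1=G4 downbeat P8
bar 5: v0=F3 v1=C4 downbeat P5
bar 6: v0=G3 v1=B3 downbeat M3
bar 7: v0=F3 v1=A3 downbeat M3
bar 8: v0=E3 v1=G3 downbeat m3
bar 9: v0=A3 v1=F4 downbeat m6
bar 10: v0=G3 v1=G4 downbeat P8
  -> R7 @ bar 1 tick 0 v(1,): G4->A3 leap 10st
  -> R4 @ bar 3 tick 0 v(0, 1): B3/F4 TT untreated
  -> R2 @ bar 5 tick 0 v(0, 1): G3/E4 M6 -> F3/C4 P5 similar
  -> R7 @ bar 7 tick 0 v(1,): G4->A3 leap 10st
  -> R4 @ bar 8 tick 2 v(0, 1): E3/F3 m2 untreated
  -> R7 @ bar 9 tick 0 v(1,): G3->F4 leap 10st
  -> R1 @ bar 10 tick 0 v(0, 1): A3/A4 P8 -> G3/G4 P8 similar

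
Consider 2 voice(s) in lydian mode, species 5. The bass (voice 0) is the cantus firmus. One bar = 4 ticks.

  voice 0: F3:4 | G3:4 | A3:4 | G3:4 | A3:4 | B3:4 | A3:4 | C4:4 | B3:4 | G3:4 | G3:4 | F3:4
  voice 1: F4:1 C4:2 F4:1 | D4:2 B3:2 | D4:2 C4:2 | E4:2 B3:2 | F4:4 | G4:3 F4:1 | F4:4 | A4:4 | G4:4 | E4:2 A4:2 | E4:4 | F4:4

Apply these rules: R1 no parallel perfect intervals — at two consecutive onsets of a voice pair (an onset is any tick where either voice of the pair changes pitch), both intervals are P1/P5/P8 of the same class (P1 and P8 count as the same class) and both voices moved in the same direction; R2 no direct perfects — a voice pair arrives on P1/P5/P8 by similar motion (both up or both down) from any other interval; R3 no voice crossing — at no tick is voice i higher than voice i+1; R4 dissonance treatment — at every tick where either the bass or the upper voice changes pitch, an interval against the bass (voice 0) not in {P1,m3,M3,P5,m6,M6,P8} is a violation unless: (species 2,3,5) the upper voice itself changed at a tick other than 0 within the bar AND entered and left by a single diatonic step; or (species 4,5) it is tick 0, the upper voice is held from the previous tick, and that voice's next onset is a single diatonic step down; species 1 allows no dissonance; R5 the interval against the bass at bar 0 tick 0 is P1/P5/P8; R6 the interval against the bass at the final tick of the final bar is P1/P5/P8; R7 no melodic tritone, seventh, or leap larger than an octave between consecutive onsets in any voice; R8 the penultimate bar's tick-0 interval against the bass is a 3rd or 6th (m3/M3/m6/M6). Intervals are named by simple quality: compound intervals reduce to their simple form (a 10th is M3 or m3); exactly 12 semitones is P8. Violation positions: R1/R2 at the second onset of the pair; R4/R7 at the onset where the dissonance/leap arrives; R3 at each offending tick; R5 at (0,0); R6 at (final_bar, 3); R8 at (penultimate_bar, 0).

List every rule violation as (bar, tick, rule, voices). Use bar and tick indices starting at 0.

bar 0: v0=F3 v1=F4 downbeat P8
bar 1: v0=G3 v1=D4 downbeat P5
bar 2: v0=A3 v1=D4 downbeat P4
bar 3: v0=G3 v1=E4 downbeat M6
bar 4: v0=A3 v1=F4 downbeat m6
bar 5: v0=B3 v1=G4 downbeat m6
bar 6: v0=A3 v1=F4 downbeat m6
bar 7: v0=C4 v1=A4 downbeat M6
bar 8: v0=B3 v1=G4 downbeat m6
bar 9: v0=G3 v1=E4 downbeat M6
bar 10: v0=G3 v1=E4 downbeat M6
bar 11: v0=F3 v1=F4 downbeat P8
  -> R4 @ bar 2 tick 0 v(0, 1): A3/D4 P4 untreated
  -> R7 @ bar 4 tick 0 v(1,): B3->F4 leap 6st
  -> R4 @ bar 5 tick 3 v(0, 1): B3/F4 TT untreated
  -> R4 @ bar 9 tick 2 v(0, 1): G3/A4 M2 untreated

(2, 0, R4, (0, 1))
(4, 0, R7, (1,))
(5, 3, R4, (0, 1))
(9, 2, R4, (0, 1))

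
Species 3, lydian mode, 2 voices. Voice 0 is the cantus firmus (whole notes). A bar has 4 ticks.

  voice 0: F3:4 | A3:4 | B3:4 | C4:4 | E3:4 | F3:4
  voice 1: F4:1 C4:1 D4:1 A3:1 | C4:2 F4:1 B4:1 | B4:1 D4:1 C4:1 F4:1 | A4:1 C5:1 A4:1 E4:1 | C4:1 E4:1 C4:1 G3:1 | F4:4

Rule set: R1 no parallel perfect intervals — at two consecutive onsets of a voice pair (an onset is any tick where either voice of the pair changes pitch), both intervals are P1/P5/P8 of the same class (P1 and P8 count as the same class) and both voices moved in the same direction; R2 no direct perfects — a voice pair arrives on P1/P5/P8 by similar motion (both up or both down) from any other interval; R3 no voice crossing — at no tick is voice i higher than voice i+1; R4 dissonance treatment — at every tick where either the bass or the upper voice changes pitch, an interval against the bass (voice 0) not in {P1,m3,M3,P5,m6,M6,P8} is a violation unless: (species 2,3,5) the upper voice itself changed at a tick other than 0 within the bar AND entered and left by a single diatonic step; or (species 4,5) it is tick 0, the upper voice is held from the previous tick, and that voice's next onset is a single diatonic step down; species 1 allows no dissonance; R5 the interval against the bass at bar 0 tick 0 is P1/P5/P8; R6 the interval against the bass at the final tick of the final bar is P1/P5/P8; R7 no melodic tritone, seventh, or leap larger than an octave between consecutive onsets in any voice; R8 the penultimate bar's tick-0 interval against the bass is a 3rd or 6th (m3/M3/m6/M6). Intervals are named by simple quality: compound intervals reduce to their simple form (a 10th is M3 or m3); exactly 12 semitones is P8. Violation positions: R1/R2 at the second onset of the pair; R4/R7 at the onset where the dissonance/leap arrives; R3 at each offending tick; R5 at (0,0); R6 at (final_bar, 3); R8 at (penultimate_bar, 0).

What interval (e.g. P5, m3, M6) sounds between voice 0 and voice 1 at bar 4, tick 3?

voice 0=E3 voice 1=G3 -> m3

m3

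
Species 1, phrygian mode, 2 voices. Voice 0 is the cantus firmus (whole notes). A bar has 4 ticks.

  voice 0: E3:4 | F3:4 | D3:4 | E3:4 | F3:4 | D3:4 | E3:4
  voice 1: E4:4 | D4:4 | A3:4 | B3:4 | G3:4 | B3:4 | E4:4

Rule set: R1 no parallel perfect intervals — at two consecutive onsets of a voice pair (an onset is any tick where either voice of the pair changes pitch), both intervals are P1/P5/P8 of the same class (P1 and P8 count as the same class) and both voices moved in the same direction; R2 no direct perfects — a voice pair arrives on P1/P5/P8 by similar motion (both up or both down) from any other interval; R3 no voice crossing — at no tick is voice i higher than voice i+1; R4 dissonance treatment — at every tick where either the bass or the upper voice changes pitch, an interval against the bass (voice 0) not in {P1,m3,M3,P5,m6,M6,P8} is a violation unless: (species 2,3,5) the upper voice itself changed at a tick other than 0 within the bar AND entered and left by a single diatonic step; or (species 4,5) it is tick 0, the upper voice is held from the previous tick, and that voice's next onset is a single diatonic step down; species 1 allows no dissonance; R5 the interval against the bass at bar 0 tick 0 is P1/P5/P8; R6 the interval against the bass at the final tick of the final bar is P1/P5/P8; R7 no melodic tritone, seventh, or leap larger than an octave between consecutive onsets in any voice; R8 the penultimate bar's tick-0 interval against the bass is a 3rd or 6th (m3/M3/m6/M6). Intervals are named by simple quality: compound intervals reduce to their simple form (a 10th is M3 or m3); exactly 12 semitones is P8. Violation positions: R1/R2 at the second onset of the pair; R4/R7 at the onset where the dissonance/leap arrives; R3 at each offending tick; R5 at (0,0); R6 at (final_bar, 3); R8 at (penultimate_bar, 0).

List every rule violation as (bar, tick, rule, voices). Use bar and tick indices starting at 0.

(2, 0, R2, (0, 1))
(3, 0, R1, (0, 1))
(4, 0, R4, (0, 1))
(6, 0, R2, (0, 1))

bar 0: v0=E3 v1=E4 downbeat P8
bar 1: v0=F3 v1=D4 downbeat M6
bar 2: v0=D3 v1=A3 downbeat P5
bar 3: v0=E3 v1=B3 downbeat P5
bar 4: v0=F3 v1=G3 downbeat M2
bar 5: v0=D3 v1=B3 downbeat M6
bar 6: v0=E3 v1=E4 downbeat P8
  -> R2 @ bar 2 tick 0 v(0, 1): F3/D4 M6 -> D3/A3 P5 similar
  -> R1 @ bar 3 tick 0 v(0, 1): D3/A3 P5 -> E3/B3 P5 similar
  -> R4 @ bar 4 tick 0 v(0, 1): F3/G3 M2 untreated
  -> R2 @ bar 6 tick 0 v(0, 1): D3/B3 M6 -> E3/E4 P8 similar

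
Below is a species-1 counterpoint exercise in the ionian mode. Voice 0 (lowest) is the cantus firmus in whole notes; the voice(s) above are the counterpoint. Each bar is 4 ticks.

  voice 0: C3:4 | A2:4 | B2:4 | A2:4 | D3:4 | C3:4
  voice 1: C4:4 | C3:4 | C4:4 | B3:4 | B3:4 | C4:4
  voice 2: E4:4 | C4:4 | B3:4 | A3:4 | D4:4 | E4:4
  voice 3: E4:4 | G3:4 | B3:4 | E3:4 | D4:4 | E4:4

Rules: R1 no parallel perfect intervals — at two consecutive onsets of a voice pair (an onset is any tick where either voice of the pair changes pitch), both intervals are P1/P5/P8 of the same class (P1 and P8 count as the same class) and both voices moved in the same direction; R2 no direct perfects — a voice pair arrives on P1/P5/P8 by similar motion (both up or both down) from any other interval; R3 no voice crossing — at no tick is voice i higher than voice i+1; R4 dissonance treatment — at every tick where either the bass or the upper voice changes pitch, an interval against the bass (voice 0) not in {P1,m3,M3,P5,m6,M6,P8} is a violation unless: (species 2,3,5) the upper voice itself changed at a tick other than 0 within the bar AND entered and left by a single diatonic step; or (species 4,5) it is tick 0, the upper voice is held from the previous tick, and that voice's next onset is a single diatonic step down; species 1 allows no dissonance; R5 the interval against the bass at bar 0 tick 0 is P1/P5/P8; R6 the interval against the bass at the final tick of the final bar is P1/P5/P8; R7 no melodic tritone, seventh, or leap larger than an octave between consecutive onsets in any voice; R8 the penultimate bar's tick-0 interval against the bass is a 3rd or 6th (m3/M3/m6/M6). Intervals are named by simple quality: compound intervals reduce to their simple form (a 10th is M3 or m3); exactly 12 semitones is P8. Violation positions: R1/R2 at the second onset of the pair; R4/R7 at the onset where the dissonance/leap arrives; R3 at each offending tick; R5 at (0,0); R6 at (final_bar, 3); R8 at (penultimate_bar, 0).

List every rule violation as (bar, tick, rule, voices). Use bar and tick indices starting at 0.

bar 0: v0=C3 v1=C4 v2=E4 v3=E4 downbeat M3
bar 1: v0=A2 v1=C3 v2=C4 v3=G3 downbeat m7
bar 2: v0=B2 v1=C4 v2=B3 v3=B3 downbeat P8
bar 3: v0=A2 v1=B3 v2=A3 v3=E3 downbeat P5
bar 4: v0=D3 v1=B3 v2=D4 v3=D4 downbeat P8
bar 5: v0=C3 v1=C4 v2=E4 v3=E4 downbeat M3
  -> R5 @ bar 0 tick 0 v(0, 2): opens on M3
  -> R5 @ bar 0 tick 0 v(0, 3): opens on M3
  -> R2 @ bar 1 tick 0 v(1, 2): C4/E4 M3 -> C3/C4 P8 similar
  -> R2 @ bar 1 tick 0 v(1, 3): C4/E4 M3 -> C3/G3 P5 similar
  -> R3 @ bar 1 tick 0 v(2, 3): C4 above G3
  -> R4 @ bar 1 tick 0 v(0, 3): A2/G3 m7 untreated
  -> R3 @ bar 1 tick 1 v(2, 3): C4 above G3
  -> R3 @ bar 1 tick 2 v(2, 3): C4 above G3
  -> R3 @ bar 1 tick 3 v(2, 3): C4 above G3
  -> R2 @ bar 2 tick 0 v(0, 3): A2/G3 m7 -> B2/B3 P8 similar
  -> R3 @ bar 2 tick 0 v(1, 2): C4 above B3
  -> R4 @ bar 2 tick 0 v(0, 1): B2/C4 m2 untreated
  -> R3 @ bar 2 tick 1 v(1, 2): C4 above B3
  -> R3 @ bar 2 tick 2 v(1, 2): C4 above B3
  -> R3 @ bar 2 tick 3 v(1, 2): C4 above B3
  -> R1 @ bar 3 tick 0 v(0, 2): B2/B3 P8 -> A2/A3 P8 similar
  -> R2 @ bar 3 tick 0 v(0, 3): B2/B3 P8 -> A2/E3 P5 similar
  -> R2 @ bar 3 tick 0 v(1, 3): C4/B3 m2 -> B3/E3 P5 similar
  -> R3 @ bar 3 tick 0 v(1, 2): B3 above A3
  -> R3 @ bar 3 tick 0 v(2, 3): A3 above E3
  -> R4 @ bar 3 tick 0 v(0, 1): A2/B3 M2 untreated
  -> R3 @ bar 3 tick 1 v(1, 2): B3 above A3
  -> R3 @ bar 3 tick 1 v(2, 3): A3 above E3
  -> R3 @ bar 3 tick 2 v(1, 2): B3 above A3
  -> R3 @ bar 3 tick 2 v(2, 3): A3 above E3
  -> R3 @ bar 3 tick 3 v(1, 2): B3 above A3
  -> R3 @ bar 3 tick 3 v(2, 3): A3 above E3
  -> R1 @ bar 4 tick 0 v(0, 2): A2/A3 P8 -> D3/D4 P8 similar
  -> R2 @ bar 4 tick 0 v(0, 3): A2/E3 P5 -> D3/D4 P8 similar
  -> R2 @ bar 4 tick 0 v(2, 3): A3/E3 P4 -> D4/D4 P1 similar
  -> R7 @ bar 4 tick 0 v(3,): E3->D4 leap 10st
  -> R8 @ bar 4 tick 0 v(0, 2): penult P8 not 3rd/6th
  -> R8 @ bar 4 tick 0 v(0, 3): penult P8 not 3rd/6th
  -> R1 @ bar 5 tick 0 v(2, 3): D4/D4 P1 -> E4/E4 P1 similar
  -> R6 @ bar 5 tick 3 v(0, 2): closes on M3
  -> R6 @ bar 5 tick 3 v(0, 3): closes on M3

(0, 0, R5, (0, 2))
(0, 0, R5, (0, 3))
(1, 0, R2, (1, 2))
(1, 0, R2, (1, 3))
(1, 0, R3, (2, 3))
(1, 0, R4, (0, 3))
(1, 1, R3, (2, 3))
(1, 2, R3, (2, 3))
(1, 3, R3, (2, 3))
(2, 0, R2, (0, 3))
(2, 0, R3, (1, 2))
(2, 0, R4, (0, 1))
(2, 1, R3, (1, 2))
(2, 2, R3, (1, 2))
(2, 3, R3, (1, 2))
(3, 0, R1, (0, 2))
(3, 0, R2, (0, 3))
(3, 0, R2, (1, 3))
(3, 0, R3, (1, 2))
(3, 0, R3, (2, 3))
(3, 0, R4, (0, 1))
(3, 1, R3, (1, 2))
(3, 1, R3, (2, 3))
(3, 2, R3, (1, 2))
(3, 2, R3, (2, 3))
(3, 3, R3, (1, 2))
(3, 3, R3, (2, 3))
(4, 0, R1, (0, 2))
(4, 0, R2, (0, 3))
(4, 0, R2, (2, 3))
(4, 0, R7, (3,))
(4, 0, R8, (0, 2))
(4, 0, R8, (0, 3))
(5, 0, R1, (2, 3))
(5, 3, R6, (0, 2))
(5, 3, R6, (0, 3))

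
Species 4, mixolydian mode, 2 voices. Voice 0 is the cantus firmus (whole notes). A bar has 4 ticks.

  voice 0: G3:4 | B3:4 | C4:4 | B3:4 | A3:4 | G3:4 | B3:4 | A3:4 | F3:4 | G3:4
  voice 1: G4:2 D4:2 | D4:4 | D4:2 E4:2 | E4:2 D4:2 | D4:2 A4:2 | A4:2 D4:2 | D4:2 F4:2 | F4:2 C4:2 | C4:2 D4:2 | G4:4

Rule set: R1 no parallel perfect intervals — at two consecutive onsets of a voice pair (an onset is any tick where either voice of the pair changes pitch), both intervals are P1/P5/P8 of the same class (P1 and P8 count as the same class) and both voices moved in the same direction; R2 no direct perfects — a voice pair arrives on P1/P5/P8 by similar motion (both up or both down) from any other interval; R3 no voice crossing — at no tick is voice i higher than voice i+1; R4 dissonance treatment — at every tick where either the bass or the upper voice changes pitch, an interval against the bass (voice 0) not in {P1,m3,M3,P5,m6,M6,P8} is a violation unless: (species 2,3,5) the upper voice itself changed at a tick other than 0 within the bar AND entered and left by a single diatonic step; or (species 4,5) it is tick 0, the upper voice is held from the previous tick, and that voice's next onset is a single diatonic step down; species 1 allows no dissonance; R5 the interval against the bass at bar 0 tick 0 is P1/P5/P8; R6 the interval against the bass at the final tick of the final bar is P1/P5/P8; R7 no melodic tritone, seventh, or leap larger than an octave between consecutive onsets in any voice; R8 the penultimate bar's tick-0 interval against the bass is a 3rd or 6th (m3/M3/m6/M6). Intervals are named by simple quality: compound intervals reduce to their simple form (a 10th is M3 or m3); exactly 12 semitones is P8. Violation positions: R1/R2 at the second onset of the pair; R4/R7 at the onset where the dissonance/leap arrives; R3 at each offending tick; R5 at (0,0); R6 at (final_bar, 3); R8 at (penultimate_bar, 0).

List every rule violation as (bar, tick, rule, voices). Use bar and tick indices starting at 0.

bar 0: v0=G3 v1=G4 downbeat P8
bar 1: v0=B3 v1=D4 downbeat m3
bar 2: v0=C4 v1=D4 downbeat M2
bar 3: v0=B3 v1=E4 downbeat P4
bar 4: v0=A3 v1=D4 downbeat P4
bar 5: v0=G3 v1=A4 downbeat M2
bar 6: v0=B3 v1=D4 downbeat m3
bar 7: v0=A3 v1=F4 downbeat m6
bar 8: v0=F3 v1=C4 downbeat P5
bar 9: v0=G3 v1=G4 downbeat P8
  -> R4 @ bar 2 tick 0 v(0, 1): C4/D4 M2 untreated
  -> R4 @ bar 4 tick 0 v(0, 1): A3/D4 P4 untreated
  -> R4 @ bar 5 tick 0 v(0, 1): G3/A4 M2 untreated
  -> R4 @ bar 6 tick 2 v(0, 1): B3/F4 TT untreated
  -> R8 @ bar 8 tick 0 v(0, 1): penult P5 not 3rd/6th
  -> R2 @ bar 9 tick 0 v(0, 1): F3/D4 M6 -> G3/G4 P8 similar

(2, 0, R4, (0, 1))
(4, 0, R4, (0, 1))
(5, 0, R4, (0, 1))
(6, 2, R4, (0, 1))
(8, 0, R8, (0, 1))
(9, 0, R2, (0, 1))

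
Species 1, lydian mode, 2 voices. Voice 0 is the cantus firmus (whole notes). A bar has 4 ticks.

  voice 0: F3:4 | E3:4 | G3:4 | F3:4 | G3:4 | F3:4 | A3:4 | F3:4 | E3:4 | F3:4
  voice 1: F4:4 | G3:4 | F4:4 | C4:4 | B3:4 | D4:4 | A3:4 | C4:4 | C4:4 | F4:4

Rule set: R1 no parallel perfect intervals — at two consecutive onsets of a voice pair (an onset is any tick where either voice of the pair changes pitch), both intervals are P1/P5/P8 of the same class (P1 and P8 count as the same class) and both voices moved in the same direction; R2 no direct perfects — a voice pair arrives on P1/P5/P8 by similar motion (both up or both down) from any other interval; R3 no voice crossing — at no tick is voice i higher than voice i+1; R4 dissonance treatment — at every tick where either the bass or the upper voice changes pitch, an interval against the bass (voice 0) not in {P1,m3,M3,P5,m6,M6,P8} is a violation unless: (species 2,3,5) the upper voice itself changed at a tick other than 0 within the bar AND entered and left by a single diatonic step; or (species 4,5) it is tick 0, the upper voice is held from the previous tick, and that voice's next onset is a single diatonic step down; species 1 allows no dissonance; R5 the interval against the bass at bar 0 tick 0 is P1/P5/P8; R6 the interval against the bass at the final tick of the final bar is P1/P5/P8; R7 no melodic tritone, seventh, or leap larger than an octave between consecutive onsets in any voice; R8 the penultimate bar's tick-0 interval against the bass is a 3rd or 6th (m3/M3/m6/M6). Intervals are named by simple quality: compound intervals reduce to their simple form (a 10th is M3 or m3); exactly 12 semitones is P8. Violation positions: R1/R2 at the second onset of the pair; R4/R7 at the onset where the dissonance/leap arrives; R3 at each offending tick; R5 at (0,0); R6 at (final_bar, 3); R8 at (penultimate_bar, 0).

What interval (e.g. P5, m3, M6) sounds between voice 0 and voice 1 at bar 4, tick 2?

M3

voice 0=G3 voice 1=B3 -> M3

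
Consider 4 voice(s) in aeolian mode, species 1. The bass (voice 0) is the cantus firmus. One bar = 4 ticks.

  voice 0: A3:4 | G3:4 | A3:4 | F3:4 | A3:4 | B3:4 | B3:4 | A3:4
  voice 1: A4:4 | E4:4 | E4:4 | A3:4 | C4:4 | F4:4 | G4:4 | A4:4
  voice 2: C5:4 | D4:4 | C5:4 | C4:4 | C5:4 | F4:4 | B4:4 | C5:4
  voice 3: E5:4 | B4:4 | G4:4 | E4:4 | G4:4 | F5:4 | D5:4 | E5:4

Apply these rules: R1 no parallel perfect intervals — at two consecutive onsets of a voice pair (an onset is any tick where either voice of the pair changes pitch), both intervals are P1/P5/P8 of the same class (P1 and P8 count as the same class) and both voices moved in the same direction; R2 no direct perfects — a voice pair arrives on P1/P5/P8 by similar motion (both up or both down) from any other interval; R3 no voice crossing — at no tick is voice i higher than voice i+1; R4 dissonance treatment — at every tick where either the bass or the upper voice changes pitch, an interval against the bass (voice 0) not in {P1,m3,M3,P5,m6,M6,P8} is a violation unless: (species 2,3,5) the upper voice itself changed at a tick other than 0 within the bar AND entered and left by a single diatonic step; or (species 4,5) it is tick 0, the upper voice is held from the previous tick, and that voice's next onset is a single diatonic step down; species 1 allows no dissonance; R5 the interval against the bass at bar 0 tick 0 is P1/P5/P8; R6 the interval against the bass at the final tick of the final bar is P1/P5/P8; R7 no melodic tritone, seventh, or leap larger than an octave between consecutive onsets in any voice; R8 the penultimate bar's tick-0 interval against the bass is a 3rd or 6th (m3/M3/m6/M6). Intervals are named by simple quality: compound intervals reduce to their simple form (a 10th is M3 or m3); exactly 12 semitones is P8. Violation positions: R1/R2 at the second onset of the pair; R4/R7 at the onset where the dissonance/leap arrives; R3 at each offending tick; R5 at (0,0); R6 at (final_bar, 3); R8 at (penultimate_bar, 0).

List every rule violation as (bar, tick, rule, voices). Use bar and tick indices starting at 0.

bar 0: v0=A3 v1=A4 v2=C5 v3=E5 downbeat P5
bar 1: v0=G3 v1=E4 v2=D4 v3=B4 downbeat M3
bar 2: v0=A3 v1=E4 v2=C5 v3=G4 downbeat m7
bar 3: v0=F3 v1=A3 v2=C4 v3=E4 downbeat M7
bar 4: v0=A3 v1=C4 v2=C5 v3=G4 downbeat m7
bar 5: v0=B3 v1=F4 v2=F4 v3=F5 downbeat TT
bar 6: v0=B3 v1=G4 v2=B4 v3=D5 downbeat m3
bar 7: v0=A3 v1=A4 v2=C5 v3=E5 downbeat P5
  -> R5 @ bar 0 tick 0 v(0, 2): opens on m3
  -> R1 @ bar 1 tick 0 v(1, 3): A4/E5 P5 -> E4/B4 P5 similar
  -> R2 @ bar 1 tick 0 v(0, 2): A3/C5 m3 -> G3/D4 P5 similar
  -> R3 @ bar 1 tick 0 v(1, 2): E4 above D4
  -> R7 @ bar 1 tick 0 v(2,): C5->D4 leap 10st
  -> R3 @ bar 1 tick 1 v(1, 2): E4 above D4
  -> R3 @ bar 1 tick 2 v(1, 2): E4 above D4
  -> R3 @ bar 1 tick 3 v(1, 2): E4 above D4
  -> R3 @ bar 2 tick 0 v(2, 3): C5 above G4
  -> R4 @ bar 2 tick 0 v(0, 3): A3/G4 m7 untreated
  -> R7 @ bar 2 tick 0 v(2,): D4->C5 leap 10st
  -> R3 @ bar 2 tick 1 v(2, 3): C5 above G4
  -> R3 @ bar 2 tick 2 v(2, 3): C5 above G4
  -> R3 @ bar 2 tick 3 v(2, 3): C5 above G4
  -> R2 @ bar 3 tick 0 v(0, 2): A3/C5 m3 -> F3/C4 P5 similar
  -> R2 @ bar 3 tick 0 v(1, 3): E4/G4 m3 -> A3/E4 P5 similar
  -> R4 @ bar 3 tick 0 v(0, 3): F3/E4 M7 untreated
  -> R1 @ bar 4 tick 0 v(1, 3): A3/E4 P5 -> C4/G4 P5 similar
  -> R2 @ bar 4 tick 0 v(1, 2): A3/C4 m3 -> C4/C5 P8 similar
  -> R3 @ bar 4 tick 0 v(2, 3): C5 above G4
  -> R4 @ bar 4 tick 0 v(0, 3): A3/G4 m7 untreated
  -> R3 @ bar 4 tick 1 v(2, 3): C5 above G4
  -> R3 @ bar 4 tick 2 v(2, 3): C5 above G4
  -> R3 @ bar 4 tick 3 v(2, 3): C5 above G4
  -> R2 @ bar 5 tick 0 v(1, 3): C4/G4 P5 -> F4/F5 P8 similar
  -> R4 @ bar 5 tick 0 v(0, 1): B3/F4 TT untreated
  -> R4 @ bar 5 tick 0 v(0, 2): B3/F4 TT untreated
  -> R4 @ bar 5 tick 0 v(0, 3): B3/F5 TT untreated
  -> R7 @ bar 5 tick 0 v(3,): G4->F5 leap 10st
  -> R7 @ bar 6 tick 0 v(2,): F4->B4 leap 6st
  -> R8 @ bar 6 tick 0 v(0, 2): penult P8 not 3rd/6th
  -> R1 @ bar 7 tick 0 v(1, 3): G4/D5 P5 -> A4/E5 P5 similar
  -> R6 @ bar 7 tick 3 v(0, 2): closes on m3

(0, 0, R5, (0, 2))
(1, 0, R1, (1, 3))
(1, 0, R2, (0, 2))
(1, 0, R3, (1, 2))
(1, 0, R7, (2,))
(1, 1, R3, (1, 2))
(1, 2, R3, (1, 2))
(1, 3, R3, (1, 2))
(2, 0, R3, (2, 3))
(2, 0, R4, (0, 3))
(2, 0, R7, (2,))
(2, 1, R3, (2, 3))
(2, 2, R3, (2, 3))
(2, 3, R3, (2, 3))
(3, 0, R2, (0, 2))
(3, 0, R2, (1, 3))
(3, 0, R4, (0, 3))
(4, 0, R1, (1, 3))
(4, 0, R2, (1, 2))
(4, 0, R3, (2, 3))
(4, 0, R4, (0, 3))
(4, 1, R3, (2, 3))
(4, 2, R3, (2, 3))
(4, 3, R3, (2, 3))
(5, 0, R2, (1, 3))
(5, 0, R4, (0, 1))
(5, 0, R4, (0, 2))
(5, 0, R4, (0, 3))
(5, 0, R7, (3,))
(6, 0, R7, (2,))
(6, 0, R8, (0, 2))
(7, 0, R1, (1, 3))
(7, 3, R6, (0, 2))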